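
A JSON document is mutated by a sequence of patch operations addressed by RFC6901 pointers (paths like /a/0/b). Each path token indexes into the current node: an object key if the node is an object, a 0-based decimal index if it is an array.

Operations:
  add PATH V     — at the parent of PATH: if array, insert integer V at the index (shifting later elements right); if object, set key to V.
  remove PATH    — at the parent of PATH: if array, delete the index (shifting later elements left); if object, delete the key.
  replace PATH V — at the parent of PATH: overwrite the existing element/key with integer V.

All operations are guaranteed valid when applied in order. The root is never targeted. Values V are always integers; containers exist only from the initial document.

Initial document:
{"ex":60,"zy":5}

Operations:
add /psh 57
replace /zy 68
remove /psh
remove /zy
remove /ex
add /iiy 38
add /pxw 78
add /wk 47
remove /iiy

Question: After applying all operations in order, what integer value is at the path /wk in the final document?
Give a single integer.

After op 1 (add /psh 57): {"ex":60,"psh":57,"zy":5}
After op 2 (replace /zy 68): {"ex":60,"psh":57,"zy":68}
After op 3 (remove /psh): {"ex":60,"zy":68}
After op 4 (remove /zy): {"ex":60}
After op 5 (remove /ex): {}
After op 6 (add /iiy 38): {"iiy":38}
After op 7 (add /pxw 78): {"iiy":38,"pxw":78}
After op 8 (add /wk 47): {"iiy":38,"pxw":78,"wk":47}
After op 9 (remove /iiy): {"pxw":78,"wk":47}
Value at /wk: 47

Answer: 47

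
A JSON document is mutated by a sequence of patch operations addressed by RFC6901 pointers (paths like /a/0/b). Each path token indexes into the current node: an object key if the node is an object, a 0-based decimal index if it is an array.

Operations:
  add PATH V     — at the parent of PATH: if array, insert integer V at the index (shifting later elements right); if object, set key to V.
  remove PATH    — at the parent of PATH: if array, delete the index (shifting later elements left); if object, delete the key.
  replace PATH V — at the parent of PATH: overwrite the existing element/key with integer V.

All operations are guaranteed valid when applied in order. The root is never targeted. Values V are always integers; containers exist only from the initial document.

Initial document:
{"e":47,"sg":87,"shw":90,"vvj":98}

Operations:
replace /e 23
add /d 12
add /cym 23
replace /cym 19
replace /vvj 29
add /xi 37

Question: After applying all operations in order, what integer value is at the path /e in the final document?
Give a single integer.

After op 1 (replace /e 23): {"e":23,"sg":87,"shw":90,"vvj":98}
After op 2 (add /d 12): {"d":12,"e":23,"sg":87,"shw":90,"vvj":98}
After op 3 (add /cym 23): {"cym":23,"d":12,"e":23,"sg":87,"shw":90,"vvj":98}
After op 4 (replace /cym 19): {"cym":19,"d":12,"e":23,"sg":87,"shw":90,"vvj":98}
After op 5 (replace /vvj 29): {"cym":19,"d":12,"e":23,"sg":87,"shw":90,"vvj":29}
After op 6 (add /xi 37): {"cym":19,"d":12,"e":23,"sg":87,"shw":90,"vvj":29,"xi":37}
Value at /e: 23

Answer: 23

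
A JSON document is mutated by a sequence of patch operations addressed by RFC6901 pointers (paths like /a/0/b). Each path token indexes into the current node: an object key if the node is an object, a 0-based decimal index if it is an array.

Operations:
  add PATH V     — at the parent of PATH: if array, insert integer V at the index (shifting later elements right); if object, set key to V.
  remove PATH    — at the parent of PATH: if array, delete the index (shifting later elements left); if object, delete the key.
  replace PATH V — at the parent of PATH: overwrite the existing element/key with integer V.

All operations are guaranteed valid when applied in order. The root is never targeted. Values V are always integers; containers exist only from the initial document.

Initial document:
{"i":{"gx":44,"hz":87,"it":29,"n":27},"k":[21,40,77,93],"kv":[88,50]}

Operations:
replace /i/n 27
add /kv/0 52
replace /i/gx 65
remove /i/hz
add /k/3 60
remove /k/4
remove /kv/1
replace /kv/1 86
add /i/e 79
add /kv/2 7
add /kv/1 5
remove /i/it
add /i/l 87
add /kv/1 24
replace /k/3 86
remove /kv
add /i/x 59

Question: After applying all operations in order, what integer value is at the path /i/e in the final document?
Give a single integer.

After op 1 (replace /i/n 27): {"i":{"gx":44,"hz":87,"it":29,"n":27},"k":[21,40,77,93],"kv":[88,50]}
After op 2 (add /kv/0 52): {"i":{"gx":44,"hz":87,"it":29,"n":27},"k":[21,40,77,93],"kv":[52,88,50]}
After op 3 (replace /i/gx 65): {"i":{"gx":65,"hz":87,"it":29,"n":27},"k":[21,40,77,93],"kv":[52,88,50]}
After op 4 (remove /i/hz): {"i":{"gx":65,"it":29,"n":27},"k":[21,40,77,93],"kv":[52,88,50]}
After op 5 (add /k/3 60): {"i":{"gx":65,"it":29,"n":27},"k":[21,40,77,60,93],"kv":[52,88,50]}
After op 6 (remove /k/4): {"i":{"gx":65,"it":29,"n":27},"k":[21,40,77,60],"kv":[52,88,50]}
After op 7 (remove /kv/1): {"i":{"gx":65,"it":29,"n":27},"k":[21,40,77,60],"kv":[52,50]}
After op 8 (replace /kv/1 86): {"i":{"gx":65,"it":29,"n":27},"k":[21,40,77,60],"kv":[52,86]}
After op 9 (add /i/e 79): {"i":{"e":79,"gx":65,"it":29,"n":27},"k":[21,40,77,60],"kv":[52,86]}
After op 10 (add /kv/2 7): {"i":{"e":79,"gx":65,"it":29,"n":27},"k":[21,40,77,60],"kv":[52,86,7]}
After op 11 (add /kv/1 5): {"i":{"e":79,"gx":65,"it":29,"n":27},"k":[21,40,77,60],"kv":[52,5,86,7]}
After op 12 (remove /i/it): {"i":{"e":79,"gx":65,"n":27},"k":[21,40,77,60],"kv":[52,5,86,7]}
After op 13 (add /i/l 87): {"i":{"e":79,"gx":65,"l":87,"n":27},"k":[21,40,77,60],"kv":[52,5,86,7]}
After op 14 (add /kv/1 24): {"i":{"e":79,"gx":65,"l":87,"n":27},"k":[21,40,77,60],"kv":[52,24,5,86,7]}
After op 15 (replace /k/3 86): {"i":{"e":79,"gx":65,"l":87,"n":27},"k":[21,40,77,86],"kv":[52,24,5,86,7]}
After op 16 (remove /kv): {"i":{"e":79,"gx":65,"l":87,"n":27},"k":[21,40,77,86]}
After op 17 (add /i/x 59): {"i":{"e":79,"gx":65,"l":87,"n":27,"x":59},"k":[21,40,77,86]}
Value at /i/e: 79

Answer: 79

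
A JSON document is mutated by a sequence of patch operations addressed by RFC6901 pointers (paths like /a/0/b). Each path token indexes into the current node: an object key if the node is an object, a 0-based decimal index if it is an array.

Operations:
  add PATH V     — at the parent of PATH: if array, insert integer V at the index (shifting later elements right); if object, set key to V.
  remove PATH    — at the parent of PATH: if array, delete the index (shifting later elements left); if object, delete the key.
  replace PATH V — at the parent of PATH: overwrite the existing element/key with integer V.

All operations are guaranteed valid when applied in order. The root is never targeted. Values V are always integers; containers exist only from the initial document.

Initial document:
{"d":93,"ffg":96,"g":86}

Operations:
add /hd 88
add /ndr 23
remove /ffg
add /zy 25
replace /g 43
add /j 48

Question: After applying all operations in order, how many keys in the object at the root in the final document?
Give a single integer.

Answer: 6

Derivation:
After op 1 (add /hd 88): {"d":93,"ffg":96,"g":86,"hd":88}
After op 2 (add /ndr 23): {"d":93,"ffg":96,"g":86,"hd":88,"ndr":23}
After op 3 (remove /ffg): {"d":93,"g":86,"hd":88,"ndr":23}
After op 4 (add /zy 25): {"d":93,"g":86,"hd":88,"ndr":23,"zy":25}
After op 5 (replace /g 43): {"d":93,"g":43,"hd":88,"ndr":23,"zy":25}
After op 6 (add /j 48): {"d":93,"g":43,"hd":88,"j":48,"ndr":23,"zy":25}
Size at the root: 6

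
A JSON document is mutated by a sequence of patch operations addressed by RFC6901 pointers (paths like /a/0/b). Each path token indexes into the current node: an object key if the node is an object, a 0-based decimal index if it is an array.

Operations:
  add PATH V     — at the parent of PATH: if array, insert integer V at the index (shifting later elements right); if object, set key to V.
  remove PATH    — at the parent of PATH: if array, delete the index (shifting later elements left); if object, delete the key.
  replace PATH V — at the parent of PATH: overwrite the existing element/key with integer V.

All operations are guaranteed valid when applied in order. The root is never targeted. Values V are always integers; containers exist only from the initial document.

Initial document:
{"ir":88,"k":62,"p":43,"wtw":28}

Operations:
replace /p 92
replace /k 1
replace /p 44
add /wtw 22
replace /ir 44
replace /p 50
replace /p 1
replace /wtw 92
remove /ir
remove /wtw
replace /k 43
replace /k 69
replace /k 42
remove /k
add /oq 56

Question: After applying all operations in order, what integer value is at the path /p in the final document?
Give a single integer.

Answer: 1

Derivation:
After op 1 (replace /p 92): {"ir":88,"k":62,"p":92,"wtw":28}
After op 2 (replace /k 1): {"ir":88,"k":1,"p":92,"wtw":28}
After op 3 (replace /p 44): {"ir":88,"k":1,"p":44,"wtw":28}
After op 4 (add /wtw 22): {"ir":88,"k":1,"p":44,"wtw":22}
After op 5 (replace /ir 44): {"ir":44,"k":1,"p":44,"wtw":22}
After op 6 (replace /p 50): {"ir":44,"k":1,"p":50,"wtw":22}
After op 7 (replace /p 1): {"ir":44,"k":1,"p":1,"wtw":22}
After op 8 (replace /wtw 92): {"ir":44,"k":1,"p":1,"wtw":92}
After op 9 (remove /ir): {"k":1,"p":1,"wtw":92}
After op 10 (remove /wtw): {"k":1,"p":1}
After op 11 (replace /k 43): {"k":43,"p":1}
After op 12 (replace /k 69): {"k":69,"p":1}
After op 13 (replace /k 42): {"k":42,"p":1}
After op 14 (remove /k): {"p":1}
After op 15 (add /oq 56): {"oq":56,"p":1}
Value at /p: 1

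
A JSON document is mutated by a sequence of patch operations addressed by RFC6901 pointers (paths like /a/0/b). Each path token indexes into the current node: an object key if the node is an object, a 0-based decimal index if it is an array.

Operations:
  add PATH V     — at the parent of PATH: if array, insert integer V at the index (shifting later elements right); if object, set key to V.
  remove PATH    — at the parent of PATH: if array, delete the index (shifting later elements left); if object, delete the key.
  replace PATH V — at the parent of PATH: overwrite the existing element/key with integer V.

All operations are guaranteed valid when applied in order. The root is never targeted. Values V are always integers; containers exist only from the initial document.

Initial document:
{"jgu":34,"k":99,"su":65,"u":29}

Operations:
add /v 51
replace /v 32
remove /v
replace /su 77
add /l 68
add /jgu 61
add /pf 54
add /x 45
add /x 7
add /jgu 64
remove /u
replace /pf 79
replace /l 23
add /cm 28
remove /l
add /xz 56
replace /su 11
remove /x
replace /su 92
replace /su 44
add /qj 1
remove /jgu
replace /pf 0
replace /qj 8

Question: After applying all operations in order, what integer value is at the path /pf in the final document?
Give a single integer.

Answer: 0

Derivation:
After op 1 (add /v 51): {"jgu":34,"k":99,"su":65,"u":29,"v":51}
After op 2 (replace /v 32): {"jgu":34,"k":99,"su":65,"u":29,"v":32}
After op 3 (remove /v): {"jgu":34,"k":99,"su":65,"u":29}
After op 4 (replace /su 77): {"jgu":34,"k":99,"su":77,"u":29}
After op 5 (add /l 68): {"jgu":34,"k":99,"l":68,"su":77,"u":29}
After op 6 (add /jgu 61): {"jgu":61,"k":99,"l":68,"su":77,"u":29}
After op 7 (add /pf 54): {"jgu":61,"k":99,"l":68,"pf":54,"su":77,"u":29}
After op 8 (add /x 45): {"jgu":61,"k":99,"l":68,"pf":54,"su":77,"u":29,"x":45}
After op 9 (add /x 7): {"jgu":61,"k":99,"l":68,"pf":54,"su":77,"u":29,"x":7}
After op 10 (add /jgu 64): {"jgu":64,"k":99,"l":68,"pf":54,"su":77,"u":29,"x":7}
After op 11 (remove /u): {"jgu":64,"k":99,"l":68,"pf":54,"su":77,"x":7}
After op 12 (replace /pf 79): {"jgu":64,"k":99,"l":68,"pf":79,"su":77,"x":7}
After op 13 (replace /l 23): {"jgu":64,"k":99,"l":23,"pf":79,"su":77,"x":7}
After op 14 (add /cm 28): {"cm":28,"jgu":64,"k":99,"l":23,"pf":79,"su":77,"x":7}
After op 15 (remove /l): {"cm":28,"jgu":64,"k":99,"pf":79,"su":77,"x":7}
After op 16 (add /xz 56): {"cm":28,"jgu":64,"k":99,"pf":79,"su":77,"x":7,"xz":56}
After op 17 (replace /su 11): {"cm":28,"jgu":64,"k":99,"pf":79,"su":11,"x":7,"xz":56}
After op 18 (remove /x): {"cm":28,"jgu":64,"k":99,"pf":79,"su":11,"xz":56}
After op 19 (replace /su 92): {"cm":28,"jgu":64,"k":99,"pf":79,"su":92,"xz":56}
After op 20 (replace /su 44): {"cm":28,"jgu":64,"k":99,"pf":79,"su":44,"xz":56}
After op 21 (add /qj 1): {"cm":28,"jgu":64,"k":99,"pf":79,"qj":1,"su":44,"xz":56}
After op 22 (remove /jgu): {"cm":28,"k":99,"pf":79,"qj":1,"su":44,"xz":56}
After op 23 (replace /pf 0): {"cm":28,"k":99,"pf":0,"qj":1,"su":44,"xz":56}
After op 24 (replace /qj 8): {"cm":28,"k":99,"pf":0,"qj":8,"su":44,"xz":56}
Value at /pf: 0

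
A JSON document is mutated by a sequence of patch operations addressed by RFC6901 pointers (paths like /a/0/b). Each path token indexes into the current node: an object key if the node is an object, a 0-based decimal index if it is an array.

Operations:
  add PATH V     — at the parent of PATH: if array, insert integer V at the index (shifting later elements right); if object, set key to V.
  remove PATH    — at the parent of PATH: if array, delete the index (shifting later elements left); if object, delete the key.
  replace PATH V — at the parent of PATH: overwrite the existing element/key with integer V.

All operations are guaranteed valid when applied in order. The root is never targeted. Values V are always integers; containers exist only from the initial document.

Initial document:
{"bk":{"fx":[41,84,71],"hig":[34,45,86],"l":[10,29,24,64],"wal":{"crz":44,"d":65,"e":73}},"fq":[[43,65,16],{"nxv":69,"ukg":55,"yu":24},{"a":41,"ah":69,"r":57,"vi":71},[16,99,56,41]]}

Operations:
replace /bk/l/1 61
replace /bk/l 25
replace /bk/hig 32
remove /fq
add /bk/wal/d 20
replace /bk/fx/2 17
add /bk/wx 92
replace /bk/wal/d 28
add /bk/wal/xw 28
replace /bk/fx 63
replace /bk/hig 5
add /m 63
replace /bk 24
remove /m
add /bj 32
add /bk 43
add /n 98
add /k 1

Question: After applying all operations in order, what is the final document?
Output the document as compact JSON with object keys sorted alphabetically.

After op 1 (replace /bk/l/1 61): {"bk":{"fx":[41,84,71],"hig":[34,45,86],"l":[10,61,24,64],"wal":{"crz":44,"d":65,"e":73}},"fq":[[43,65,16],{"nxv":69,"ukg":55,"yu":24},{"a":41,"ah":69,"r":57,"vi":71},[16,99,56,41]]}
After op 2 (replace /bk/l 25): {"bk":{"fx":[41,84,71],"hig":[34,45,86],"l":25,"wal":{"crz":44,"d":65,"e":73}},"fq":[[43,65,16],{"nxv":69,"ukg":55,"yu":24},{"a":41,"ah":69,"r":57,"vi":71},[16,99,56,41]]}
After op 3 (replace /bk/hig 32): {"bk":{"fx":[41,84,71],"hig":32,"l":25,"wal":{"crz":44,"d":65,"e":73}},"fq":[[43,65,16],{"nxv":69,"ukg":55,"yu":24},{"a":41,"ah":69,"r":57,"vi":71},[16,99,56,41]]}
After op 4 (remove /fq): {"bk":{"fx":[41,84,71],"hig":32,"l":25,"wal":{"crz":44,"d":65,"e":73}}}
After op 5 (add /bk/wal/d 20): {"bk":{"fx":[41,84,71],"hig":32,"l":25,"wal":{"crz":44,"d":20,"e":73}}}
After op 6 (replace /bk/fx/2 17): {"bk":{"fx":[41,84,17],"hig":32,"l":25,"wal":{"crz":44,"d":20,"e":73}}}
After op 7 (add /bk/wx 92): {"bk":{"fx":[41,84,17],"hig":32,"l":25,"wal":{"crz":44,"d":20,"e":73},"wx":92}}
After op 8 (replace /bk/wal/d 28): {"bk":{"fx":[41,84,17],"hig":32,"l":25,"wal":{"crz":44,"d":28,"e":73},"wx":92}}
After op 9 (add /bk/wal/xw 28): {"bk":{"fx":[41,84,17],"hig":32,"l":25,"wal":{"crz":44,"d":28,"e":73,"xw":28},"wx":92}}
After op 10 (replace /bk/fx 63): {"bk":{"fx":63,"hig":32,"l":25,"wal":{"crz":44,"d":28,"e":73,"xw":28},"wx":92}}
After op 11 (replace /bk/hig 5): {"bk":{"fx":63,"hig":5,"l":25,"wal":{"crz":44,"d":28,"e":73,"xw":28},"wx":92}}
After op 12 (add /m 63): {"bk":{"fx":63,"hig":5,"l":25,"wal":{"crz":44,"d":28,"e":73,"xw":28},"wx":92},"m":63}
After op 13 (replace /bk 24): {"bk":24,"m":63}
After op 14 (remove /m): {"bk":24}
After op 15 (add /bj 32): {"bj":32,"bk":24}
After op 16 (add /bk 43): {"bj":32,"bk":43}
After op 17 (add /n 98): {"bj":32,"bk":43,"n":98}
After op 18 (add /k 1): {"bj":32,"bk":43,"k":1,"n":98}

Answer: {"bj":32,"bk":43,"k":1,"n":98}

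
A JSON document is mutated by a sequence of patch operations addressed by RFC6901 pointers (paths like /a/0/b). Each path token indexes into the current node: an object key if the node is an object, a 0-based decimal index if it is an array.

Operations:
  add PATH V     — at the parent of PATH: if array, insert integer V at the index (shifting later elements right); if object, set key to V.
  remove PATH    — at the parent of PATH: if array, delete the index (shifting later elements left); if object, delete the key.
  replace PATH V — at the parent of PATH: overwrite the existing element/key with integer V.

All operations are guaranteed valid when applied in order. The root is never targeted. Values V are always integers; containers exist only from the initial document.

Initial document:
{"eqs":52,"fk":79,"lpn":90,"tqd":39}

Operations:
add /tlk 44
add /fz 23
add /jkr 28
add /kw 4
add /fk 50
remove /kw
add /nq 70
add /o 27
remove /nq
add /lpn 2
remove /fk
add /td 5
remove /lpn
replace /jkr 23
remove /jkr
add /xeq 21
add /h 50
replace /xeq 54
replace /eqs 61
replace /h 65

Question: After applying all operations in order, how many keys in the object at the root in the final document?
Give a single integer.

Answer: 8

Derivation:
After op 1 (add /tlk 44): {"eqs":52,"fk":79,"lpn":90,"tlk":44,"tqd":39}
After op 2 (add /fz 23): {"eqs":52,"fk":79,"fz":23,"lpn":90,"tlk":44,"tqd":39}
After op 3 (add /jkr 28): {"eqs":52,"fk":79,"fz":23,"jkr":28,"lpn":90,"tlk":44,"tqd":39}
After op 4 (add /kw 4): {"eqs":52,"fk":79,"fz":23,"jkr":28,"kw":4,"lpn":90,"tlk":44,"tqd":39}
After op 5 (add /fk 50): {"eqs":52,"fk":50,"fz":23,"jkr":28,"kw":4,"lpn":90,"tlk":44,"tqd":39}
After op 6 (remove /kw): {"eqs":52,"fk":50,"fz":23,"jkr":28,"lpn":90,"tlk":44,"tqd":39}
After op 7 (add /nq 70): {"eqs":52,"fk":50,"fz":23,"jkr":28,"lpn":90,"nq":70,"tlk":44,"tqd":39}
After op 8 (add /o 27): {"eqs":52,"fk":50,"fz":23,"jkr":28,"lpn":90,"nq":70,"o":27,"tlk":44,"tqd":39}
After op 9 (remove /nq): {"eqs":52,"fk":50,"fz":23,"jkr":28,"lpn":90,"o":27,"tlk":44,"tqd":39}
After op 10 (add /lpn 2): {"eqs":52,"fk":50,"fz":23,"jkr":28,"lpn":2,"o":27,"tlk":44,"tqd":39}
After op 11 (remove /fk): {"eqs":52,"fz":23,"jkr":28,"lpn":2,"o":27,"tlk":44,"tqd":39}
After op 12 (add /td 5): {"eqs":52,"fz":23,"jkr":28,"lpn":2,"o":27,"td":5,"tlk":44,"tqd":39}
After op 13 (remove /lpn): {"eqs":52,"fz":23,"jkr":28,"o":27,"td":5,"tlk":44,"tqd":39}
After op 14 (replace /jkr 23): {"eqs":52,"fz":23,"jkr":23,"o":27,"td":5,"tlk":44,"tqd":39}
After op 15 (remove /jkr): {"eqs":52,"fz":23,"o":27,"td":5,"tlk":44,"tqd":39}
After op 16 (add /xeq 21): {"eqs":52,"fz":23,"o":27,"td":5,"tlk":44,"tqd":39,"xeq":21}
After op 17 (add /h 50): {"eqs":52,"fz":23,"h":50,"o":27,"td":5,"tlk":44,"tqd":39,"xeq":21}
After op 18 (replace /xeq 54): {"eqs":52,"fz":23,"h":50,"o":27,"td":5,"tlk":44,"tqd":39,"xeq":54}
After op 19 (replace /eqs 61): {"eqs":61,"fz":23,"h":50,"o":27,"td":5,"tlk":44,"tqd":39,"xeq":54}
After op 20 (replace /h 65): {"eqs":61,"fz":23,"h":65,"o":27,"td":5,"tlk":44,"tqd":39,"xeq":54}
Size at the root: 8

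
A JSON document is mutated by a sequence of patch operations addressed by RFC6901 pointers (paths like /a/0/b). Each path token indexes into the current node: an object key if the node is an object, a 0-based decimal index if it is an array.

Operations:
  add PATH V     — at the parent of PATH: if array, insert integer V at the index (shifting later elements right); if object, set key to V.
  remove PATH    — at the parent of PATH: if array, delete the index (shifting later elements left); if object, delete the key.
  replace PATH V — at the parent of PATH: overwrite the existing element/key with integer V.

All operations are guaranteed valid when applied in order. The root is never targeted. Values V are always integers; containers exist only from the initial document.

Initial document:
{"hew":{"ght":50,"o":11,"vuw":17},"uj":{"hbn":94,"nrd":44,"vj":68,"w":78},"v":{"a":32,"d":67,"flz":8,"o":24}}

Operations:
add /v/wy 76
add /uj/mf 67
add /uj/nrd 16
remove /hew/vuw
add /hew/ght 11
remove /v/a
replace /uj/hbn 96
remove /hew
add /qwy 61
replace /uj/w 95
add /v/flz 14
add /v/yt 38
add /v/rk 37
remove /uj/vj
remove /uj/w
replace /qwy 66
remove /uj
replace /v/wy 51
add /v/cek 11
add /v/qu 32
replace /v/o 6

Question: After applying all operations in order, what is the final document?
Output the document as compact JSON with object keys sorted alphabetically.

After op 1 (add /v/wy 76): {"hew":{"ght":50,"o":11,"vuw":17},"uj":{"hbn":94,"nrd":44,"vj":68,"w":78},"v":{"a":32,"d":67,"flz":8,"o":24,"wy":76}}
After op 2 (add /uj/mf 67): {"hew":{"ght":50,"o":11,"vuw":17},"uj":{"hbn":94,"mf":67,"nrd":44,"vj":68,"w":78},"v":{"a":32,"d":67,"flz":8,"o":24,"wy":76}}
After op 3 (add /uj/nrd 16): {"hew":{"ght":50,"o":11,"vuw":17},"uj":{"hbn":94,"mf":67,"nrd":16,"vj":68,"w":78},"v":{"a":32,"d":67,"flz":8,"o":24,"wy":76}}
After op 4 (remove /hew/vuw): {"hew":{"ght":50,"o":11},"uj":{"hbn":94,"mf":67,"nrd":16,"vj":68,"w":78},"v":{"a":32,"d":67,"flz":8,"o":24,"wy":76}}
After op 5 (add /hew/ght 11): {"hew":{"ght":11,"o":11},"uj":{"hbn":94,"mf":67,"nrd":16,"vj":68,"w":78},"v":{"a":32,"d":67,"flz":8,"o":24,"wy":76}}
After op 6 (remove /v/a): {"hew":{"ght":11,"o":11},"uj":{"hbn":94,"mf":67,"nrd":16,"vj":68,"w":78},"v":{"d":67,"flz":8,"o":24,"wy":76}}
After op 7 (replace /uj/hbn 96): {"hew":{"ght":11,"o":11},"uj":{"hbn":96,"mf":67,"nrd":16,"vj":68,"w":78},"v":{"d":67,"flz":8,"o":24,"wy":76}}
After op 8 (remove /hew): {"uj":{"hbn":96,"mf":67,"nrd":16,"vj":68,"w":78},"v":{"d":67,"flz":8,"o":24,"wy":76}}
After op 9 (add /qwy 61): {"qwy":61,"uj":{"hbn":96,"mf":67,"nrd":16,"vj":68,"w":78},"v":{"d":67,"flz":8,"o":24,"wy":76}}
After op 10 (replace /uj/w 95): {"qwy":61,"uj":{"hbn":96,"mf":67,"nrd":16,"vj":68,"w":95},"v":{"d":67,"flz":8,"o":24,"wy":76}}
After op 11 (add /v/flz 14): {"qwy":61,"uj":{"hbn":96,"mf":67,"nrd":16,"vj":68,"w":95},"v":{"d":67,"flz":14,"o":24,"wy":76}}
After op 12 (add /v/yt 38): {"qwy":61,"uj":{"hbn":96,"mf":67,"nrd":16,"vj":68,"w":95},"v":{"d":67,"flz":14,"o":24,"wy":76,"yt":38}}
After op 13 (add /v/rk 37): {"qwy":61,"uj":{"hbn":96,"mf":67,"nrd":16,"vj":68,"w":95},"v":{"d":67,"flz":14,"o":24,"rk":37,"wy":76,"yt":38}}
After op 14 (remove /uj/vj): {"qwy":61,"uj":{"hbn":96,"mf":67,"nrd":16,"w":95},"v":{"d":67,"flz":14,"o":24,"rk":37,"wy":76,"yt":38}}
After op 15 (remove /uj/w): {"qwy":61,"uj":{"hbn":96,"mf":67,"nrd":16},"v":{"d":67,"flz":14,"o":24,"rk":37,"wy":76,"yt":38}}
After op 16 (replace /qwy 66): {"qwy":66,"uj":{"hbn":96,"mf":67,"nrd":16},"v":{"d":67,"flz":14,"o":24,"rk":37,"wy":76,"yt":38}}
After op 17 (remove /uj): {"qwy":66,"v":{"d":67,"flz":14,"o":24,"rk":37,"wy":76,"yt":38}}
After op 18 (replace /v/wy 51): {"qwy":66,"v":{"d":67,"flz":14,"o":24,"rk":37,"wy":51,"yt":38}}
After op 19 (add /v/cek 11): {"qwy":66,"v":{"cek":11,"d":67,"flz":14,"o":24,"rk":37,"wy":51,"yt":38}}
After op 20 (add /v/qu 32): {"qwy":66,"v":{"cek":11,"d":67,"flz":14,"o":24,"qu":32,"rk":37,"wy":51,"yt":38}}
After op 21 (replace /v/o 6): {"qwy":66,"v":{"cek":11,"d":67,"flz":14,"o":6,"qu":32,"rk":37,"wy":51,"yt":38}}

Answer: {"qwy":66,"v":{"cek":11,"d":67,"flz":14,"o":6,"qu":32,"rk":37,"wy":51,"yt":38}}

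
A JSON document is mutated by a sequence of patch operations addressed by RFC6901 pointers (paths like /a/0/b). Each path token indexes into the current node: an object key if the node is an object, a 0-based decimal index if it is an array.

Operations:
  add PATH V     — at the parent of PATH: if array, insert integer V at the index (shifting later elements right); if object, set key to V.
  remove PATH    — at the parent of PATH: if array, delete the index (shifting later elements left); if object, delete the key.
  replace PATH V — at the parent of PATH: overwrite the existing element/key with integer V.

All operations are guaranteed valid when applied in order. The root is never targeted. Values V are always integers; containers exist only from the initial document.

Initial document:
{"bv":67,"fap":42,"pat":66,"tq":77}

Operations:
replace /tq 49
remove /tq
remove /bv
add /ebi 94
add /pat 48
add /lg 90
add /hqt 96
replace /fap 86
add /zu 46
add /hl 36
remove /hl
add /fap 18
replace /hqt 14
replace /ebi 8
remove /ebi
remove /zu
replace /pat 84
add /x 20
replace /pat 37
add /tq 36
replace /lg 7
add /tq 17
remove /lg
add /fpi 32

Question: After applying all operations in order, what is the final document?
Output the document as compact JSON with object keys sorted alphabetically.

Answer: {"fap":18,"fpi":32,"hqt":14,"pat":37,"tq":17,"x":20}

Derivation:
After op 1 (replace /tq 49): {"bv":67,"fap":42,"pat":66,"tq":49}
After op 2 (remove /tq): {"bv":67,"fap":42,"pat":66}
After op 3 (remove /bv): {"fap":42,"pat":66}
After op 4 (add /ebi 94): {"ebi":94,"fap":42,"pat":66}
After op 5 (add /pat 48): {"ebi":94,"fap":42,"pat":48}
After op 6 (add /lg 90): {"ebi":94,"fap":42,"lg":90,"pat":48}
After op 7 (add /hqt 96): {"ebi":94,"fap":42,"hqt":96,"lg":90,"pat":48}
After op 8 (replace /fap 86): {"ebi":94,"fap":86,"hqt":96,"lg":90,"pat":48}
After op 9 (add /zu 46): {"ebi":94,"fap":86,"hqt":96,"lg":90,"pat":48,"zu":46}
After op 10 (add /hl 36): {"ebi":94,"fap":86,"hl":36,"hqt":96,"lg":90,"pat":48,"zu":46}
After op 11 (remove /hl): {"ebi":94,"fap":86,"hqt":96,"lg":90,"pat":48,"zu":46}
After op 12 (add /fap 18): {"ebi":94,"fap":18,"hqt":96,"lg":90,"pat":48,"zu":46}
After op 13 (replace /hqt 14): {"ebi":94,"fap":18,"hqt":14,"lg":90,"pat":48,"zu":46}
After op 14 (replace /ebi 8): {"ebi":8,"fap":18,"hqt":14,"lg":90,"pat":48,"zu":46}
After op 15 (remove /ebi): {"fap":18,"hqt":14,"lg":90,"pat":48,"zu":46}
After op 16 (remove /zu): {"fap":18,"hqt":14,"lg":90,"pat":48}
After op 17 (replace /pat 84): {"fap":18,"hqt":14,"lg":90,"pat":84}
After op 18 (add /x 20): {"fap":18,"hqt":14,"lg":90,"pat":84,"x":20}
After op 19 (replace /pat 37): {"fap":18,"hqt":14,"lg":90,"pat":37,"x":20}
After op 20 (add /tq 36): {"fap":18,"hqt":14,"lg":90,"pat":37,"tq":36,"x":20}
After op 21 (replace /lg 7): {"fap":18,"hqt":14,"lg":7,"pat":37,"tq":36,"x":20}
After op 22 (add /tq 17): {"fap":18,"hqt":14,"lg":7,"pat":37,"tq":17,"x":20}
After op 23 (remove /lg): {"fap":18,"hqt":14,"pat":37,"tq":17,"x":20}
After op 24 (add /fpi 32): {"fap":18,"fpi":32,"hqt":14,"pat":37,"tq":17,"x":20}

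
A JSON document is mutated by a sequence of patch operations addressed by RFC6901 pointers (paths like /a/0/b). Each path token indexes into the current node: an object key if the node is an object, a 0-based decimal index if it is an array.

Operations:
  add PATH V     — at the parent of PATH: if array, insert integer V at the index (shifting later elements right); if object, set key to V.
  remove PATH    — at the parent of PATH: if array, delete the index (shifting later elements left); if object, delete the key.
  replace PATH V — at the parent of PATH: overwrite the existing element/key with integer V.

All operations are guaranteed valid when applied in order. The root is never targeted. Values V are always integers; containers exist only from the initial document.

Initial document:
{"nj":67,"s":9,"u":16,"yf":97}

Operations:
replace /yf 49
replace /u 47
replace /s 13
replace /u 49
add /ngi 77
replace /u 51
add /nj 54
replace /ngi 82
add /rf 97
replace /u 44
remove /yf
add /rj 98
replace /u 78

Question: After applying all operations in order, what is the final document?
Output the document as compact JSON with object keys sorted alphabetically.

Answer: {"ngi":82,"nj":54,"rf":97,"rj":98,"s":13,"u":78}

Derivation:
After op 1 (replace /yf 49): {"nj":67,"s":9,"u":16,"yf":49}
After op 2 (replace /u 47): {"nj":67,"s":9,"u":47,"yf":49}
After op 3 (replace /s 13): {"nj":67,"s":13,"u":47,"yf":49}
After op 4 (replace /u 49): {"nj":67,"s":13,"u":49,"yf":49}
After op 5 (add /ngi 77): {"ngi":77,"nj":67,"s":13,"u":49,"yf":49}
After op 6 (replace /u 51): {"ngi":77,"nj":67,"s":13,"u":51,"yf":49}
After op 7 (add /nj 54): {"ngi":77,"nj":54,"s":13,"u":51,"yf":49}
After op 8 (replace /ngi 82): {"ngi":82,"nj":54,"s":13,"u":51,"yf":49}
After op 9 (add /rf 97): {"ngi":82,"nj":54,"rf":97,"s":13,"u":51,"yf":49}
After op 10 (replace /u 44): {"ngi":82,"nj":54,"rf":97,"s":13,"u":44,"yf":49}
After op 11 (remove /yf): {"ngi":82,"nj":54,"rf":97,"s":13,"u":44}
After op 12 (add /rj 98): {"ngi":82,"nj":54,"rf":97,"rj":98,"s":13,"u":44}
After op 13 (replace /u 78): {"ngi":82,"nj":54,"rf":97,"rj":98,"s":13,"u":78}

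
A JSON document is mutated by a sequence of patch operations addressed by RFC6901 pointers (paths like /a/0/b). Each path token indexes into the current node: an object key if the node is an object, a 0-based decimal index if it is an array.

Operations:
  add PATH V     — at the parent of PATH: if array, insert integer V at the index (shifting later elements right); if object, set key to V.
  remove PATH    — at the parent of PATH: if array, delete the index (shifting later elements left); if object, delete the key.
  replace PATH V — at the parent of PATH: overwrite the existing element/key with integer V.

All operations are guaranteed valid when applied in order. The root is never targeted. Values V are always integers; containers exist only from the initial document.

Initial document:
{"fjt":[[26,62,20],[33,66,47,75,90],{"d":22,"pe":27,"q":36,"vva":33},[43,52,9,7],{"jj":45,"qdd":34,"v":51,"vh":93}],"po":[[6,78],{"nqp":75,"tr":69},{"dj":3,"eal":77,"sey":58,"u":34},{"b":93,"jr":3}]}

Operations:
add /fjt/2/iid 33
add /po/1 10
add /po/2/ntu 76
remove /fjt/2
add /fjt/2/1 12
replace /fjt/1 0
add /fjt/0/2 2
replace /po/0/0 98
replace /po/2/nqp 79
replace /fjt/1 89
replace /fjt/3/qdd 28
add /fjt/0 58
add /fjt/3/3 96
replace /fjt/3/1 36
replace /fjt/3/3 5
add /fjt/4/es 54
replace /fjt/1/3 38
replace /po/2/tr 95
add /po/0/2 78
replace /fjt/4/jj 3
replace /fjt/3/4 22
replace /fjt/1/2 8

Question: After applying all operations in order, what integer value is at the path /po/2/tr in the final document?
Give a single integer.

Answer: 95

Derivation:
After op 1 (add /fjt/2/iid 33): {"fjt":[[26,62,20],[33,66,47,75,90],{"d":22,"iid":33,"pe":27,"q":36,"vva":33},[43,52,9,7],{"jj":45,"qdd":34,"v":51,"vh":93}],"po":[[6,78],{"nqp":75,"tr":69},{"dj":3,"eal":77,"sey":58,"u":34},{"b":93,"jr":3}]}
After op 2 (add /po/1 10): {"fjt":[[26,62,20],[33,66,47,75,90],{"d":22,"iid":33,"pe":27,"q":36,"vva":33},[43,52,9,7],{"jj":45,"qdd":34,"v":51,"vh":93}],"po":[[6,78],10,{"nqp":75,"tr":69},{"dj":3,"eal":77,"sey":58,"u":34},{"b":93,"jr":3}]}
After op 3 (add /po/2/ntu 76): {"fjt":[[26,62,20],[33,66,47,75,90],{"d":22,"iid":33,"pe":27,"q":36,"vva":33},[43,52,9,7],{"jj":45,"qdd":34,"v":51,"vh":93}],"po":[[6,78],10,{"nqp":75,"ntu":76,"tr":69},{"dj":3,"eal":77,"sey":58,"u":34},{"b":93,"jr":3}]}
After op 4 (remove /fjt/2): {"fjt":[[26,62,20],[33,66,47,75,90],[43,52,9,7],{"jj":45,"qdd":34,"v":51,"vh":93}],"po":[[6,78],10,{"nqp":75,"ntu":76,"tr":69},{"dj":3,"eal":77,"sey":58,"u":34},{"b":93,"jr":3}]}
After op 5 (add /fjt/2/1 12): {"fjt":[[26,62,20],[33,66,47,75,90],[43,12,52,9,7],{"jj":45,"qdd":34,"v":51,"vh":93}],"po":[[6,78],10,{"nqp":75,"ntu":76,"tr":69},{"dj":3,"eal":77,"sey":58,"u":34},{"b":93,"jr":3}]}
After op 6 (replace /fjt/1 0): {"fjt":[[26,62,20],0,[43,12,52,9,7],{"jj":45,"qdd":34,"v":51,"vh":93}],"po":[[6,78],10,{"nqp":75,"ntu":76,"tr":69},{"dj":3,"eal":77,"sey":58,"u":34},{"b":93,"jr":3}]}
After op 7 (add /fjt/0/2 2): {"fjt":[[26,62,2,20],0,[43,12,52,9,7],{"jj":45,"qdd":34,"v":51,"vh":93}],"po":[[6,78],10,{"nqp":75,"ntu":76,"tr":69},{"dj":3,"eal":77,"sey":58,"u":34},{"b":93,"jr":3}]}
After op 8 (replace /po/0/0 98): {"fjt":[[26,62,2,20],0,[43,12,52,9,7],{"jj":45,"qdd":34,"v":51,"vh":93}],"po":[[98,78],10,{"nqp":75,"ntu":76,"tr":69},{"dj":3,"eal":77,"sey":58,"u":34},{"b":93,"jr":3}]}
After op 9 (replace /po/2/nqp 79): {"fjt":[[26,62,2,20],0,[43,12,52,9,7],{"jj":45,"qdd":34,"v":51,"vh":93}],"po":[[98,78],10,{"nqp":79,"ntu":76,"tr":69},{"dj":3,"eal":77,"sey":58,"u":34},{"b":93,"jr":3}]}
After op 10 (replace /fjt/1 89): {"fjt":[[26,62,2,20],89,[43,12,52,9,7],{"jj":45,"qdd":34,"v":51,"vh":93}],"po":[[98,78],10,{"nqp":79,"ntu":76,"tr":69},{"dj":3,"eal":77,"sey":58,"u":34},{"b":93,"jr":3}]}
After op 11 (replace /fjt/3/qdd 28): {"fjt":[[26,62,2,20],89,[43,12,52,9,7],{"jj":45,"qdd":28,"v":51,"vh":93}],"po":[[98,78],10,{"nqp":79,"ntu":76,"tr":69},{"dj":3,"eal":77,"sey":58,"u":34},{"b":93,"jr":3}]}
After op 12 (add /fjt/0 58): {"fjt":[58,[26,62,2,20],89,[43,12,52,9,7],{"jj":45,"qdd":28,"v":51,"vh":93}],"po":[[98,78],10,{"nqp":79,"ntu":76,"tr":69},{"dj":3,"eal":77,"sey":58,"u":34},{"b":93,"jr":3}]}
After op 13 (add /fjt/3/3 96): {"fjt":[58,[26,62,2,20],89,[43,12,52,96,9,7],{"jj":45,"qdd":28,"v":51,"vh":93}],"po":[[98,78],10,{"nqp":79,"ntu":76,"tr":69},{"dj":3,"eal":77,"sey":58,"u":34},{"b":93,"jr":3}]}
After op 14 (replace /fjt/3/1 36): {"fjt":[58,[26,62,2,20],89,[43,36,52,96,9,7],{"jj":45,"qdd":28,"v":51,"vh":93}],"po":[[98,78],10,{"nqp":79,"ntu":76,"tr":69},{"dj":3,"eal":77,"sey":58,"u":34},{"b":93,"jr":3}]}
After op 15 (replace /fjt/3/3 5): {"fjt":[58,[26,62,2,20],89,[43,36,52,5,9,7],{"jj":45,"qdd":28,"v":51,"vh":93}],"po":[[98,78],10,{"nqp":79,"ntu":76,"tr":69},{"dj":3,"eal":77,"sey":58,"u":34},{"b":93,"jr":3}]}
After op 16 (add /fjt/4/es 54): {"fjt":[58,[26,62,2,20],89,[43,36,52,5,9,7],{"es":54,"jj":45,"qdd":28,"v":51,"vh":93}],"po":[[98,78],10,{"nqp":79,"ntu":76,"tr":69},{"dj":3,"eal":77,"sey":58,"u":34},{"b":93,"jr":3}]}
After op 17 (replace /fjt/1/3 38): {"fjt":[58,[26,62,2,38],89,[43,36,52,5,9,7],{"es":54,"jj":45,"qdd":28,"v":51,"vh":93}],"po":[[98,78],10,{"nqp":79,"ntu":76,"tr":69},{"dj":3,"eal":77,"sey":58,"u":34},{"b":93,"jr":3}]}
After op 18 (replace /po/2/tr 95): {"fjt":[58,[26,62,2,38],89,[43,36,52,5,9,7],{"es":54,"jj":45,"qdd":28,"v":51,"vh":93}],"po":[[98,78],10,{"nqp":79,"ntu":76,"tr":95},{"dj":3,"eal":77,"sey":58,"u":34},{"b":93,"jr":3}]}
After op 19 (add /po/0/2 78): {"fjt":[58,[26,62,2,38],89,[43,36,52,5,9,7],{"es":54,"jj":45,"qdd":28,"v":51,"vh":93}],"po":[[98,78,78],10,{"nqp":79,"ntu":76,"tr":95},{"dj":3,"eal":77,"sey":58,"u":34},{"b":93,"jr":3}]}
After op 20 (replace /fjt/4/jj 3): {"fjt":[58,[26,62,2,38],89,[43,36,52,5,9,7],{"es":54,"jj":3,"qdd":28,"v":51,"vh":93}],"po":[[98,78,78],10,{"nqp":79,"ntu":76,"tr":95},{"dj":3,"eal":77,"sey":58,"u":34},{"b":93,"jr":3}]}
After op 21 (replace /fjt/3/4 22): {"fjt":[58,[26,62,2,38],89,[43,36,52,5,22,7],{"es":54,"jj":3,"qdd":28,"v":51,"vh":93}],"po":[[98,78,78],10,{"nqp":79,"ntu":76,"tr":95},{"dj":3,"eal":77,"sey":58,"u":34},{"b":93,"jr":3}]}
After op 22 (replace /fjt/1/2 8): {"fjt":[58,[26,62,8,38],89,[43,36,52,5,22,7],{"es":54,"jj":3,"qdd":28,"v":51,"vh":93}],"po":[[98,78,78],10,{"nqp":79,"ntu":76,"tr":95},{"dj":3,"eal":77,"sey":58,"u":34},{"b":93,"jr":3}]}
Value at /po/2/tr: 95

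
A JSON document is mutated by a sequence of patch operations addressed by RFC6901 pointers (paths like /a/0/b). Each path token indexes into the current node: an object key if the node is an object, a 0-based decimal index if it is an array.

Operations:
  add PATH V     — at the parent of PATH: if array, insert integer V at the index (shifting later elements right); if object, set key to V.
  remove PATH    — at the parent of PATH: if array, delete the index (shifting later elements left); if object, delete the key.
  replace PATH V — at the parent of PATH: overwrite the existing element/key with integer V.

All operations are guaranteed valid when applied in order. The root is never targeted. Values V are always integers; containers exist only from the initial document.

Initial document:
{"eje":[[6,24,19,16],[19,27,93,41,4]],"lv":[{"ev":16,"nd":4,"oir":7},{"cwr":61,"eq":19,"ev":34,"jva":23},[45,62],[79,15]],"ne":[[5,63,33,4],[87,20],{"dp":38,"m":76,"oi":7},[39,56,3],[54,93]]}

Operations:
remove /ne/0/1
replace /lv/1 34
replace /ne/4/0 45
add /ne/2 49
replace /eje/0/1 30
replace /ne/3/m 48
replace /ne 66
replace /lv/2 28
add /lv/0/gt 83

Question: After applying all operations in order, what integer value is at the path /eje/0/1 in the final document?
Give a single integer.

After op 1 (remove /ne/0/1): {"eje":[[6,24,19,16],[19,27,93,41,4]],"lv":[{"ev":16,"nd":4,"oir":7},{"cwr":61,"eq":19,"ev":34,"jva":23},[45,62],[79,15]],"ne":[[5,33,4],[87,20],{"dp":38,"m":76,"oi":7},[39,56,3],[54,93]]}
After op 2 (replace /lv/1 34): {"eje":[[6,24,19,16],[19,27,93,41,4]],"lv":[{"ev":16,"nd":4,"oir":7},34,[45,62],[79,15]],"ne":[[5,33,4],[87,20],{"dp":38,"m":76,"oi":7},[39,56,3],[54,93]]}
After op 3 (replace /ne/4/0 45): {"eje":[[6,24,19,16],[19,27,93,41,4]],"lv":[{"ev":16,"nd":4,"oir":7},34,[45,62],[79,15]],"ne":[[5,33,4],[87,20],{"dp":38,"m":76,"oi":7},[39,56,3],[45,93]]}
After op 4 (add /ne/2 49): {"eje":[[6,24,19,16],[19,27,93,41,4]],"lv":[{"ev":16,"nd":4,"oir":7},34,[45,62],[79,15]],"ne":[[5,33,4],[87,20],49,{"dp":38,"m":76,"oi":7},[39,56,3],[45,93]]}
After op 5 (replace /eje/0/1 30): {"eje":[[6,30,19,16],[19,27,93,41,4]],"lv":[{"ev":16,"nd":4,"oir":7},34,[45,62],[79,15]],"ne":[[5,33,4],[87,20],49,{"dp":38,"m":76,"oi":7},[39,56,3],[45,93]]}
After op 6 (replace /ne/3/m 48): {"eje":[[6,30,19,16],[19,27,93,41,4]],"lv":[{"ev":16,"nd":4,"oir":7},34,[45,62],[79,15]],"ne":[[5,33,4],[87,20],49,{"dp":38,"m":48,"oi":7},[39,56,3],[45,93]]}
After op 7 (replace /ne 66): {"eje":[[6,30,19,16],[19,27,93,41,4]],"lv":[{"ev":16,"nd":4,"oir":7},34,[45,62],[79,15]],"ne":66}
After op 8 (replace /lv/2 28): {"eje":[[6,30,19,16],[19,27,93,41,4]],"lv":[{"ev":16,"nd":4,"oir":7},34,28,[79,15]],"ne":66}
After op 9 (add /lv/0/gt 83): {"eje":[[6,30,19,16],[19,27,93,41,4]],"lv":[{"ev":16,"gt":83,"nd":4,"oir":7},34,28,[79,15]],"ne":66}
Value at /eje/0/1: 30

Answer: 30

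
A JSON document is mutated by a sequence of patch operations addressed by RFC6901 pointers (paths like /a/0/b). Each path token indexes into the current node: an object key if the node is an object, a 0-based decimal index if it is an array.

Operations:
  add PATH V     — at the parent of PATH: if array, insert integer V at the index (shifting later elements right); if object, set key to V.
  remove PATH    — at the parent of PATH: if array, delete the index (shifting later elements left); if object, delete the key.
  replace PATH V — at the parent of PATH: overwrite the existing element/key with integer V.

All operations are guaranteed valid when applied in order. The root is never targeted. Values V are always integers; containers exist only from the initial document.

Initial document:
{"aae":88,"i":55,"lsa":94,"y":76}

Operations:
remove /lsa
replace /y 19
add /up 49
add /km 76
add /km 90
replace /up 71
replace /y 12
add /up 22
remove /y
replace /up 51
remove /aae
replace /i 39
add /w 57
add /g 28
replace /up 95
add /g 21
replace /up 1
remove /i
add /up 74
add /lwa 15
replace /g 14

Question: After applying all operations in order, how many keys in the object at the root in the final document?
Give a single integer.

After op 1 (remove /lsa): {"aae":88,"i":55,"y":76}
After op 2 (replace /y 19): {"aae":88,"i":55,"y":19}
After op 3 (add /up 49): {"aae":88,"i":55,"up":49,"y":19}
After op 4 (add /km 76): {"aae":88,"i":55,"km":76,"up":49,"y":19}
After op 5 (add /km 90): {"aae":88,"i":55,"km":90,"up":49,"y":19}
After op 6 (replace /up 71): {"aae":88,"i":55,"km":90,"up":71,"y":19}
After op 7 (replace /y 12): {"aae":88,"i":55,"km":90,"up":71,"y":12}
After op 8 (add /up 22): {"aae":88,"i":55,"km":90,"up":22,"y":12}
After op 9 (remove /y): {"aae":88,"i":55,"km":90,"up":22}
After op 10 (replace /up 51): {"aae":88,"i":55,"km":90,"up":51}
After op 11 (remove /aae): {"i":55,"km":90,"up":51}
After op 12 (replace /i 39): {"i":39,"km":90,"up":51}
After op 13 (add /w 57): {"i":39,"km":90,"up":51,"w":57}
After op 14 (add /g 28): {"g":28,"i":39,"km":90,"up":51,"w":57}
After op 15 (replace /up 95): {"g":28,"i":39,"km":90,"up":95,"w":57}
After op 16 (add /g 21): {"g":21,"i":39,"km":90,"up":95,"w":57}
After op 17 (replace /up 1): {"g":21,"i":39,"km":90,"up":1,"w":57}
After op 18 (remove /i): {"g":21,"km":90,"up":1,"w":57}
After op 19 (add /up 74): {"g":21,"km":90,"up":74,"w":57}
After op 20 (add /lwa 15): {"g":21,"km":90,"lwa":15,"up":74,"w":57}
After op 21 (replace /g 14): {"g":14,"km":90,"lwa":15,"up":74,"w":57}
Size at the root: 5

Answer: 5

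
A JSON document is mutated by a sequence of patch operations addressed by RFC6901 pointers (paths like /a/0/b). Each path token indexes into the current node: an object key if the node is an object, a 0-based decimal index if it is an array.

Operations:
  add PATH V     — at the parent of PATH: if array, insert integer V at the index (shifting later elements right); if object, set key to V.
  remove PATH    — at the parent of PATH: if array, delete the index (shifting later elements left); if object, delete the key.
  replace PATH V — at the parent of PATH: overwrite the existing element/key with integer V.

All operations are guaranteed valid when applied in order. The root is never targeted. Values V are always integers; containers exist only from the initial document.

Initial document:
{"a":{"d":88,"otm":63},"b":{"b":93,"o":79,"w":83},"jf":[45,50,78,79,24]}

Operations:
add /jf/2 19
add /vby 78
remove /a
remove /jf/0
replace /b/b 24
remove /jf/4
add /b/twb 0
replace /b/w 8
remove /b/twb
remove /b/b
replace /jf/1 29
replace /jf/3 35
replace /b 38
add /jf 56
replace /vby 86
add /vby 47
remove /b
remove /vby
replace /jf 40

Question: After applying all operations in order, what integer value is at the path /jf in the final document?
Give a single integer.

After op 1 (add /jf/2 19): {"a":{"d":88,"otm":63},"b":{"b":93,"o":79,"w":83},"jf":[45,50,19,78,79,24]}
After op 2 (add /vby 78): {"a":{"d":88,"otm":63},"b":{"b":93,"o":79,"w":83},"jf":[45,50,19,78,79,24],"vby":78}
After op 3 (remove /a): {"b":{"b":93,"o":79,"w":83},"jf":[45,50,19,78,79,24],"vby":78}
After op 4 (remove /jf/0): {"b":{"b":93,"o":79,"w":83},"jf":[50,19,78,79,24],"vby":78}
After op 5 (replace /b/b 24): {"b":{"b":24,"o":79,"w":83},"jf":[50,19,78,79,24],"vby":78}
After op 6 (remove /jf/4): {"b":{"b":24,"o":79,"w":83},"jf":[50,19,78,79],"vby":78}
After op 7 (add /b/twb 0): {"b":{"b":24,"o":79,"twb":0,"w":83},"jf":[50,19,78,79],"vby":78}
After op 8 (replace /b/w 8): {"b":{"b":24,"o":79,"twb":0,"w":8},"jf":[50,19,78,79],"vby":78}
After op 9 (remove /b/twb): {"b":{"b":24,"o":79,"w":8},"jf":[50,19,78,79],"vby":78}
After op 10 (remove /b/b): {"b":{"o":79,"w":8},"jf":[50,19,78,79],"vby":78}
After op 11 (replace /jf/1 29): {"b":{"o":79,"w":8},"jf":[50,29,78,79],"vby":78}
After op 12 (replace /jf/3 35): {"b":{"o":79,"w":8},"jf":[50,29,78,35],"vby":78}
After op 13 (replace /b 38): {"b":38,"jf":[50,29,78,35],"vby":78}
After op 14 (add /jf 56): {"b":38,"jf":56,"vby":78}
After op 15 (replace /vby 86): {"b":38,"jf":56,"vby":86}
After op 16 (add /vby 47): {"b":38,"jf":56,"vby":47}
After op 17 (remove /b): {"jf":56,"vby":47}
After op 18 (remove /vby): {"jf":56}
After op 19 (replace /jf 40): {"jf":40}
Value at /jf: 40

Answer: 40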